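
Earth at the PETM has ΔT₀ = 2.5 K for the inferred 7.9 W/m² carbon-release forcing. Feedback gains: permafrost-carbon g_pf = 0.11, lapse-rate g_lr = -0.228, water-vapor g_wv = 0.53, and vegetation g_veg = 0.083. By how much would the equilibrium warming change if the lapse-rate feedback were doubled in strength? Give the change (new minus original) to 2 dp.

-1.54 K

Original: g = 0.495, ΔT = 2.5/(1−0.495) = 4.9505 K.
With doubled lapse-rate: g' = 0.267, ΔT' = 2.5/(1−0.267) = 3.4106 K.
Change = 3.4106 − 4.9505 = -1.54 K.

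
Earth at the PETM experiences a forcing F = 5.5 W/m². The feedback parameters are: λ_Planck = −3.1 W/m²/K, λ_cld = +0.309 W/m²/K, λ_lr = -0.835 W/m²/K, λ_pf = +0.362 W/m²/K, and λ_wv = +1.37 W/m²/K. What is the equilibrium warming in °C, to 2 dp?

Net feedback parameter λ = (−3.1) + (+0.309) + (-0.835) + (+0.362) + (+1.37) = -1.894 W/m²/K.
ΔT = −F/λ = −5.5/(-1.894) = 2.90 °C.

2.90 °C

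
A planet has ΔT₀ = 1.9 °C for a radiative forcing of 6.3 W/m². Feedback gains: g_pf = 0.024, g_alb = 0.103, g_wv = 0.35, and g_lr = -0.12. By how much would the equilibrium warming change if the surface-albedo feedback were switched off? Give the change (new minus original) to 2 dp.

Original: g = 0.357, ΔT = 1.9/(1−0.357) = 2.9549 °C.
Without surface-albedo: g' = 0.254, ΔT' = 1.9/(1−0.254) = 2.5469 °C.
Change = 2.5469 − 2.9549 = -0.41 °C.

-0.41 °C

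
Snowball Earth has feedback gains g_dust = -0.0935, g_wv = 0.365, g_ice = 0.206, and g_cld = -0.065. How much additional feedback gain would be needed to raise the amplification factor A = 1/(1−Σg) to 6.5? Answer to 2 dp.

Current total gain = 0.4125.
Target gain for A = 6.5: g* = 1 − 1/6.5 = 0.8462.
Additional gain needed = 0.8462 − 0.4125 = 0.43.

0.43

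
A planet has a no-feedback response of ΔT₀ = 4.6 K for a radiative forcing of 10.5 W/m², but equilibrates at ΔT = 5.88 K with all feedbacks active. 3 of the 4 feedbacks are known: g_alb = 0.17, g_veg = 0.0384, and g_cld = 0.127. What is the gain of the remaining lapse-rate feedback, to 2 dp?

-0.12

Amplification A = ΔT/ΔT₀ = 5.88/4.6 = 1.278.
Total gain g = 1 − 1/A = 1 − 1/1.278 = 0.2175.
Known gains sum to 0.17 + 0.0384 + 0.127 = 0.3354.
g_lr = 0.2175 − 0.3354 = -0.12.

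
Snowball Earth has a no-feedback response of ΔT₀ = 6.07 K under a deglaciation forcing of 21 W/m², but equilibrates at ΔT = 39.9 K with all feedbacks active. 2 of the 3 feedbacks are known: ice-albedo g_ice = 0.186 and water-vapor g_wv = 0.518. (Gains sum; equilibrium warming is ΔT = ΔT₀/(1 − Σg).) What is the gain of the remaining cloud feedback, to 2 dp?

Amplification A = ΔT/ΔT₀ = 39.9/6.07 = 6.573.
Total gain g = 1 − 1/A = 1 − 1/6.573 = 0.8479.
Known gains sum to 0.186 + 0.518 = 0.704.
g_cld = 0.8479 − 0.704 = 0.14.

0.14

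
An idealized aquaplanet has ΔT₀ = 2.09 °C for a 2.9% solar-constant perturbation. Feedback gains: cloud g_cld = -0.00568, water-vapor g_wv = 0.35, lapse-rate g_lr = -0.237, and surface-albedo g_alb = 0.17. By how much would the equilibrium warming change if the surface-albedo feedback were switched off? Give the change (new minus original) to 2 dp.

Original: g = 0.27732, ΔT = 2.09/(1−0.27732) = 2.8920 °C.
Without surface-albedo: g' = 0.10732, ΔT' = 2.09/(1−0.10732) = 2.3413 °C.
Change = 2.3413 − 2.8920 = -0.55 °C.

-0.55 °C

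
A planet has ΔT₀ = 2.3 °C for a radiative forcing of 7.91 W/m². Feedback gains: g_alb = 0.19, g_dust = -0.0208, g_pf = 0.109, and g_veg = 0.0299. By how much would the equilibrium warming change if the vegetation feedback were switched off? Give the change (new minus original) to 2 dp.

-0.14 °C

Original: g = 0.3081, ΔT = 2.3/(1−0.3081) = 3.3242 °C.
Without vegetation: g' = 0.2782, ΔT' = 2.3/(1−0.2782) = 3.1865 °C.
Change = 3.1865 − 3.3242 = -0.14 °C.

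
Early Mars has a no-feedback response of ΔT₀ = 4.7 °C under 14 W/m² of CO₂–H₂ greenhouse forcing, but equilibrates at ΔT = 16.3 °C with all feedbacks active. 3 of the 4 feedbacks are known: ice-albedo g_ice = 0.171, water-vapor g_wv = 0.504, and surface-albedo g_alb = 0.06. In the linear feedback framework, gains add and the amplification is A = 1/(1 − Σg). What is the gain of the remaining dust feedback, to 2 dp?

-0.02

Amplification A = ΔT/ΔT₀ = 16.3/4.7 = 3.468.
Total gain g = 1 − 1/A = 1 − 1/3.468 = 0.7116.
Known gains sum to 0.171 + 0.504 + 0.06 = 0.735.
g_dust = 0.7116 − 0.735 = -0.02.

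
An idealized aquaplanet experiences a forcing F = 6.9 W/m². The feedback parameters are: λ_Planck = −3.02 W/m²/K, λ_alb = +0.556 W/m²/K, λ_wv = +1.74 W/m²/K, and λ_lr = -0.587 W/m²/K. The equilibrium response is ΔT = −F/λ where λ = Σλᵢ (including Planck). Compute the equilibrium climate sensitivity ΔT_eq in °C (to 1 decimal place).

5.3 °C

Net feedback parameter λ = (−3.02) + (+0.556) + (+1.74) + (-0.587) = -1.311 W/m²/K.
ΔT = −F/λ = −6.9/(-1.311) = 5.3 °C.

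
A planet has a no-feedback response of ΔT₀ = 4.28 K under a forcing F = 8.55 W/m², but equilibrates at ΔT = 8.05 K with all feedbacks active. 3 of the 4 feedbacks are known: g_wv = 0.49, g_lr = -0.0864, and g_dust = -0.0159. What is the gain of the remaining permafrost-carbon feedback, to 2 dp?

Amplification A = ΔT/ΔT₀ = 8.05/4.28 = 1.881.
Total gain g = 1 − 1/A = 1 − 1/1.881 = 0.4684.
Known gains sum to 0.49 − 0.0864 − 0.0159 = 0.3877.
g_pf = 0.4684 − 0.3877 = 0.08.

0.08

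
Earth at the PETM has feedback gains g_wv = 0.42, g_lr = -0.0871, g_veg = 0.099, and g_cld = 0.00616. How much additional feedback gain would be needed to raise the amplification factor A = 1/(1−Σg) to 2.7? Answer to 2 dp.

0.19

Current total gain = 0.43806.
Target gain for A = 2.7: g* = 1 − 1/2.7 = 0.6296.
Additional gain needed = 0.6296 − 0.43806 = 0.19.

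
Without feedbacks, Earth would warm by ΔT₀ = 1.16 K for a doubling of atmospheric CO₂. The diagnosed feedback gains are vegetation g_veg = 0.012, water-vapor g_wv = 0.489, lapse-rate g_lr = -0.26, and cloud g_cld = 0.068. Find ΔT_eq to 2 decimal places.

Total gain g = 0.012 + 0.489 − 0.26 + 0.068 = 0.309.
Amplification A = 1/(1 − 0.309) = 1.447.
ΔT = 1.16 × 1.447 = 1.68 K.

1.68 K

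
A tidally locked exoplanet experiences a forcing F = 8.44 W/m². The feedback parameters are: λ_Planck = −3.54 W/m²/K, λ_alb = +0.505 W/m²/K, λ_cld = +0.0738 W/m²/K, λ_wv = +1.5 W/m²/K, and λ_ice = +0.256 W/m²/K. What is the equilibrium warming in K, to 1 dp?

Net feedback parameter λ = (−3.54) + (+0.505) + (+0.0738) + (+1.5) + (+0.256) = -1.2052 W/m²/K.
ΔT = −F/λ = −8.44/(-1.2052) = 7.0 K.

7.0 K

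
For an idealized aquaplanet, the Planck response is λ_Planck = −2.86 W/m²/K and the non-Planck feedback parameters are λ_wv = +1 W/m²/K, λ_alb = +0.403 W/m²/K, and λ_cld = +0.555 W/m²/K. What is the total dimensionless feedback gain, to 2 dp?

0.68

Convert to gains: g_wv = 1/2.86 = 0.3497; g_alb = 0.403/2.86 = 0.1409; g_cld = 0.555/2.86 = 0.1941.
Total gain g = 0.6847.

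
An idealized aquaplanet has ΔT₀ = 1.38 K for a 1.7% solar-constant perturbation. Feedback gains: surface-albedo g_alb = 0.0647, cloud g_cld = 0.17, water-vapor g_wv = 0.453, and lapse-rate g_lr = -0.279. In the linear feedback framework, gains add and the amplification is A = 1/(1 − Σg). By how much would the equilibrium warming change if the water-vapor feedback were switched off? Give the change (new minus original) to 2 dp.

Original: g = 0.4087, ΔT = 1.38/(1−0.4087) = 2.3338 K.
Without water-vapor: g' = -0.0443, ΔT' = 1.38/(1+0.0443) = 1.3215 K.
Change = 1.3215 − 2.3338 = -1.01 K.

-1.01 K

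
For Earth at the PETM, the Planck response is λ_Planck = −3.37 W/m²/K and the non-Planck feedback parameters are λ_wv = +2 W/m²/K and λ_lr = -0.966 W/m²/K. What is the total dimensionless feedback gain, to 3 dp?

0.307

Convert to gains: g_wv = 2/3.37 = 0.5935; g_lr = -0.966/3.37 = -0.2866.
Total gain g = 0.3069.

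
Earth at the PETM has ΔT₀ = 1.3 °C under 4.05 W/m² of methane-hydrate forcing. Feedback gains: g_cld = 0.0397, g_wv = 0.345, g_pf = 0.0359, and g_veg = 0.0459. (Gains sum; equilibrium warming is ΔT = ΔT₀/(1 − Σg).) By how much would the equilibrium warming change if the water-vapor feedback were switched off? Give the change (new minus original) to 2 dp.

Original: g = 0.4665, ΔT = 1.3/(1−0.4665) = 2.4367 °C.
Without water-vapor: g' = 0.1215, ΔT' = 1.3/(1−0.1215) = 1.4798 °C.
Change = 1.4798 − 2.4367 = -0.96 °C.

-0.96 °C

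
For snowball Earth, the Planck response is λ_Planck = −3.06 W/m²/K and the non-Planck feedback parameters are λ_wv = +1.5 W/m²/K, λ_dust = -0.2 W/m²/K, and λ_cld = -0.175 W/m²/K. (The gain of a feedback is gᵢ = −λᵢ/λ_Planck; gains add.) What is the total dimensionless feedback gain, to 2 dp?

Convert to gains: g_wv = 1.5/3.06 = 0.4902; g_dust = -0.2/3.06 = -0.06536; g_cld = -0.175/3.06 = -0.05719.
Total gain g = 0.36765.

0.37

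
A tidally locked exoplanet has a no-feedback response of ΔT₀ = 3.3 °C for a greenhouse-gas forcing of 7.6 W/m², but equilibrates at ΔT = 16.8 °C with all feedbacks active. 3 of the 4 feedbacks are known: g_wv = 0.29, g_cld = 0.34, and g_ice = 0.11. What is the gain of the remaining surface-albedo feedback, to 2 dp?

0.06

Amplification A = ΔT/ΔT₀ = 16.8/3.3 = 5.091.
Total gain g = 1 − 1/A = 1 − 1/5.091 = 0.8036.
Known gains sum to 0.29 + 0.34 + 0.11 = 0.74.
g_alb = 0.8036 − 0.74 = 0.06.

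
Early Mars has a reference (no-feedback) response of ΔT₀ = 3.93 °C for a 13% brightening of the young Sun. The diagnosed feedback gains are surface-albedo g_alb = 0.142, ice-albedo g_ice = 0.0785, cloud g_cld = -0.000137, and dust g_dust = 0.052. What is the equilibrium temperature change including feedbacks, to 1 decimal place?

Total gain g = 0.142 + 0.0785 − 0.000137 + 0.052 = 0.272363.
Amplification A = 1/(1 − 0.272363) = 1.374.
ΔT = 3.93 × 1.374 = 5.4 °C.

5.4 °C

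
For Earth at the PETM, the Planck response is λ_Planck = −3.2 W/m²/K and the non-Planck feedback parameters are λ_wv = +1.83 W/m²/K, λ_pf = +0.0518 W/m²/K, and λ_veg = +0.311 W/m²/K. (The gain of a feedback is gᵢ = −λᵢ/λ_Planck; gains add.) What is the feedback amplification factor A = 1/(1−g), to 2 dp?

3.18

Convert to gains: g_wv = 1.83/3.2 = 0.5719; g_pf = 0.0518/3.2 = 0.01619; g_veg = 0.311/3.2 = 0.09719.
Total gain g = 0.68528.
A = 1/(1 − 0.68528) = 3.18.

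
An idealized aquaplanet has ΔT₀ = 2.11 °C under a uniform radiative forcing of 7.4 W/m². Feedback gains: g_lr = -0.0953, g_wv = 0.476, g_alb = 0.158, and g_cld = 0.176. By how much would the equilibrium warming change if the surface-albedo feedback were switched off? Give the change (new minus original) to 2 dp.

Original: g = 0.7147, ΔT = 2.11/(1−0.7147) = 7.3957 °C.
Without surface-albedo: g' = 0.5567, ΔT' = 2.11/(1−0.5567) = 4.7598 °C.
Change = 4.7598 − 7.3957 = -2.64 °C.

-2.64 °C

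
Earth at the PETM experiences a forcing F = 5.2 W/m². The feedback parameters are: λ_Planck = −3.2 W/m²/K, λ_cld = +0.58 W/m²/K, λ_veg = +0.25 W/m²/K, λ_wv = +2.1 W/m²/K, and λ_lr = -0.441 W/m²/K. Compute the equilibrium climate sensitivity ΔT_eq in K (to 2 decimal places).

7.31 K

Net feedback parameter λ = (−3.2) + (+0.58) + (+0.25) + (+2.1) + (-0.441) = -0.711 W/m²/K.
ΔT = −F/λ = −5.2/(-0.711) = 7.31 K.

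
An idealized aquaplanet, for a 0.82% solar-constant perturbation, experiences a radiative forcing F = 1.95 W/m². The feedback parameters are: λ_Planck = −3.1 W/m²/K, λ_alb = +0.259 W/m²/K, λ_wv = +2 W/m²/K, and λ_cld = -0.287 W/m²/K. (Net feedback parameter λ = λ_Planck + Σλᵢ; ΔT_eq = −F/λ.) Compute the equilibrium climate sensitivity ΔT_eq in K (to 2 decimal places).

1.73 K

Net feedback parameter λ = (−3.1) + (+0.259) + (+2) + (-0.287) = -1.128 W/m²/K.
ΔT = −F/λ = −1.95/(-1.128) = 1.73 K.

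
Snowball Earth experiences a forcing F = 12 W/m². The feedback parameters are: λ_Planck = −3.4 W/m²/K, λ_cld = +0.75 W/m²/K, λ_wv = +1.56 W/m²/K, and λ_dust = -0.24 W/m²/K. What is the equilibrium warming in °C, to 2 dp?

9.02 °C

Net feedback parameter λ = (−3.4) + (+0.75) + (+1.56) + (-0.24) = -1.33 W/m²/K.
ΔT = −F/λ = −12/(-1.33) = 9.02 °C.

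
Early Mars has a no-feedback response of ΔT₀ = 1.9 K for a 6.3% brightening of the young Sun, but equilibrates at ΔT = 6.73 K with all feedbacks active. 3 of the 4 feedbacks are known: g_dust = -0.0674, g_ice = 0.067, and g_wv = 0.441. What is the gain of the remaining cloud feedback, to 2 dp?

Amplification A = ΔT/ΔT₀ = 6.73/1.9 = 3.542.
Total gain g = 1 − 1/A = 1 − 1/3.542 = 0.7177.
Known gains sum to -0.0674 + 0.067 + 0.441 = 0.4406.
g_cld = 0.7177 − 0.4406 = 0.28.

0.28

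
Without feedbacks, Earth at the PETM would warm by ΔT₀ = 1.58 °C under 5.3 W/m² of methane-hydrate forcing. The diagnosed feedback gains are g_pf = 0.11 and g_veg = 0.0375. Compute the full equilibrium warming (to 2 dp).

1.85 °C

Total gain g = 0.11 + 0.0375 = 0.1475.
Amplification A = 1/(1 − 0.1475) = 1.173.
ΔT = 1.58 × 1.173 = 1.85 °C.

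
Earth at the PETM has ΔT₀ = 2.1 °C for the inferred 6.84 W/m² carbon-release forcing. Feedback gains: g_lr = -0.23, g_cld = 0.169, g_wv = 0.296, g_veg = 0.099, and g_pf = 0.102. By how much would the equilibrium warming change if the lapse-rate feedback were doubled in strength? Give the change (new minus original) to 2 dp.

-1.08 °C

Original: g = 0.436, ΔT = 2.1/(1−0.436) = 3.7234 °C.
With doubled lapse-rate: g' = 0.206, ΔT' = 2.1/(1−0.206) = 2.6448 °C.
Change = 2.6448 − 3.7234 = -1.08 °C.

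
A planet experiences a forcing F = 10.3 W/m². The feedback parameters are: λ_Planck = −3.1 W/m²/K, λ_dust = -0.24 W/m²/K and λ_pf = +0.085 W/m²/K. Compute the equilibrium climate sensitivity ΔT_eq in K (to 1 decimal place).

Net feedback parameter λ = (−3.1) + (-0.24) + (+0.085) = -3.255 W/m²/K.
ΔT = −F/λ = −10.3/(-3.255) = 3.2 K.

3.2 K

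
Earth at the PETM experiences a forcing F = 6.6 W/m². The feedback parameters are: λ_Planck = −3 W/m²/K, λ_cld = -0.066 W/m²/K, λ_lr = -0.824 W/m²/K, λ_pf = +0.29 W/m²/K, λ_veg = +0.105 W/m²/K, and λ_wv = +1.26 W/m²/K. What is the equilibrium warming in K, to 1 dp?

Net feedback parameter λ = (−3) + (-0.066) + (-0.824) + (+0.29) + (+0.105) + (+1.26) = -2.235 W/m²/K.
ΔT = −F/λ = −6.6/(-2.235) = 3.0 K.

3.0 K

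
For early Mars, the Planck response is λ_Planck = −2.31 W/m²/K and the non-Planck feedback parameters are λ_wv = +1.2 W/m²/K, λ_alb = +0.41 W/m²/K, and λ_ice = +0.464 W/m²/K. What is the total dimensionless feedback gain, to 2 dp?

Convert to gains: g_wv = 1.2/2.31 = 0.5195; g_alb = 0.41/2.31 = 0.1775; g_ice = 0.464/2.31 = 0.2009.
Total gain g = 0.8979.

0.90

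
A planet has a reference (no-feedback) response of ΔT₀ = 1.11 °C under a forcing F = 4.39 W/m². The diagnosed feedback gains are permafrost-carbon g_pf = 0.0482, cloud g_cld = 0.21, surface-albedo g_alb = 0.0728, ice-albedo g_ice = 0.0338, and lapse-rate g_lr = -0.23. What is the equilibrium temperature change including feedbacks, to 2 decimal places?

Total gain g = 0.0482 + 0.21 + 0.0728 + 0.0338 − 0.23 = 0.1348.
Amplification A = 1/(1 − 0.1348) = 1.156.
ΔT = 1.11 × 1.156 = 1.28 °C.

1.28 °C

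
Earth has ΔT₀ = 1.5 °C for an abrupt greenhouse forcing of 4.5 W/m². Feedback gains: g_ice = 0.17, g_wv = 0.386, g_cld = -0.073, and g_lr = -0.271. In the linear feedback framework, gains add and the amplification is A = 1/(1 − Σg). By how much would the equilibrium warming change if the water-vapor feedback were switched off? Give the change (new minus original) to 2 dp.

Original: g = 0.212, ΔT = 1.5/(1−0.212) = 1.9036 °C.
Without water-vapor: g' = -0.174, ΔT' = 1.5/(1+0.174) = 1.2777 °C.
Change = 1.2777 − 1.9036 = -0.63 °C.

-0.63 °C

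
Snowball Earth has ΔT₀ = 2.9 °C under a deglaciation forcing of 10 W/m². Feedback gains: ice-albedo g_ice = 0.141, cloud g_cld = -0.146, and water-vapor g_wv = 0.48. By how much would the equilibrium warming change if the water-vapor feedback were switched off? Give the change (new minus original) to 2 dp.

Original: g = 0.475, ΔT = 2.9/(1−0.475) = 5.5238 °C.
Without water-vapor: g' = -0.005, ΔT' = 2.9/(1+0.005) = 2.8856 °C.
Change = 2.8856 − 5.5238 = -2.64 °C.

-2.64 °C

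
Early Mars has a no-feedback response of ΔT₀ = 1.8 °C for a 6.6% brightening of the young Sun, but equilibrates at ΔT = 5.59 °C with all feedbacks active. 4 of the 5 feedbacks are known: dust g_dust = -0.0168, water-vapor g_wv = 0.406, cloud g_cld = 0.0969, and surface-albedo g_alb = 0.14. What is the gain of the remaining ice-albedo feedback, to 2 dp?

Amplification A = ΔT/ΔT₀ = 5.59/1.8 = 3.106.
Total gain g = 1 − 1/A = 1 − 1/3.106 = 0.678.
Known gains sum to -0.0168 + 0.406 + 0.0969 + 0.14 = 0.6261.
g_ice = 0.678 − 0.6261 = 0.05.

0.05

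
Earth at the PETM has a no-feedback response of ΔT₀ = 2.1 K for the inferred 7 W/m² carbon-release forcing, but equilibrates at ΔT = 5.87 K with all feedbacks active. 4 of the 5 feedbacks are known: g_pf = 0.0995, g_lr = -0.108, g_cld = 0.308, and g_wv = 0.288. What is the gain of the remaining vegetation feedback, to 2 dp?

0.05

Amplification A = ΔT/ΔT₀ = 5.87/2.1 = 2.795.
Total gain g = 1 − 1/A = 1 − 1/2.795 = 0.6422.
Known gains sum to 0.0995 − 0.108 + 0.308 + 0.288 = 0.5875.
g_veg = 0.6422 − 0.5875 = 0.05.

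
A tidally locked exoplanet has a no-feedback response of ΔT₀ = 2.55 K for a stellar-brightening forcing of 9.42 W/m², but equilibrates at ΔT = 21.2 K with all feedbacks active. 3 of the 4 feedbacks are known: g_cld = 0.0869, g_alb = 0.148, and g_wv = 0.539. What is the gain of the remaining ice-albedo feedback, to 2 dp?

0.11

Amplification A = ΔT/ΔT₀ = 21.2/2.55 = 8.314.
Total gain g = 1 − 1/A = 1 − 1/8.314 = 0.8797.
Known gains sum to 0.0869 + 0.148 + 0.539 = 0.7739.
g_ice = 0.8797 − 0.7739 = 0.11.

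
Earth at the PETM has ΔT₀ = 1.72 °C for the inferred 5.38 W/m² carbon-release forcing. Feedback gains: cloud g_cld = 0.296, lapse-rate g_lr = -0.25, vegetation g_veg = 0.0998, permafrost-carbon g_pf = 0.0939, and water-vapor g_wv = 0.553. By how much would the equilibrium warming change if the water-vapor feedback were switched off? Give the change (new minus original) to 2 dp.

Original: g = 0.7927, ΔT = 1.72/(1−0.7927) = 8.2972 °C.
Without water-vapor: g' = 0.2397, ΔT' = 1.72/(1−0.2397) = 2.2623 °C.
Change = 2.2623 − 8.2972 = -6.03 °C.

-6.03 °C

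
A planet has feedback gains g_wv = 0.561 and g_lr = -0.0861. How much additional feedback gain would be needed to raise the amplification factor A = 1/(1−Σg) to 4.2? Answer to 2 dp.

0.29

Current total gain = 0.4749.
Target gain for A = 4.2: g* = 1 − 1/4.2 = 0.7619.
Additional gain needed = 0.7619 − 0.4749 = 0.29.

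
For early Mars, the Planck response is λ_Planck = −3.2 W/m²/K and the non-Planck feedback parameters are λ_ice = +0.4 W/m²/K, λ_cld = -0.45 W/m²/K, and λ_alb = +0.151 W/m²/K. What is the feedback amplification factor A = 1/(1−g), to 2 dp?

Convert to gains: g_ice = 0.4/3.2 = 0.125; g_cld = -0.45/3.2 = -0.1406; g_alb = 0.151/3.2 = 0.04719.
Total gain g = 0.03159.
A = 1/(1 − 0.03159) = 1.03.

1.03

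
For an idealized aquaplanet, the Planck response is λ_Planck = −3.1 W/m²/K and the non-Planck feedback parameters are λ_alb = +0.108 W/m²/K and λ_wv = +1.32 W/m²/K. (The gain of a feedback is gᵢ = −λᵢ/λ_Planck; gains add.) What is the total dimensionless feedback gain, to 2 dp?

Convert to gains: g_alb = 0.108/3.1 = 0.03484; g_wv = 1.32/3.1 = 0.4258.
Total gain g = 0.46064.

0.46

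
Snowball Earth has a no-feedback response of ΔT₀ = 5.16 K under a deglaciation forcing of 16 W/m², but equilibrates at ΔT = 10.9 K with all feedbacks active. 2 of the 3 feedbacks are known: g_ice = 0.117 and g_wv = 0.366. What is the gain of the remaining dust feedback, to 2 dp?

0.04

Amplification A = ΔT/ΔT₀ = 10.9/5.16 = 2.112.
Total gain g = 1 − 1/A = 1 − 1/2.112 = 0.5265.
Known gains sum to 0.117 + 0.366 = 0.483.
g_dust = 0.5265 − 0.483 = 0.04.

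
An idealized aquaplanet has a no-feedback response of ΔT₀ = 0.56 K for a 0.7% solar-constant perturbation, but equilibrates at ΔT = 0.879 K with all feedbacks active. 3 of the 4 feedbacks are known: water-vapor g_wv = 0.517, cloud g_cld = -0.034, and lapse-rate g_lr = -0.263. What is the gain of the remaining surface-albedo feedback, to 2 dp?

0.14

Amplification A = ΔT/ΔT₀ = 0.879/0.56 = 1.57.
Total gain g = 1 − 1/A = 1 − 1/1.57 = 0.3631.
Known gains sum to 0.517 − 0.034 − 0.263 = 0.22.
g_alb = 0.3631 − 0.22 = 0.14.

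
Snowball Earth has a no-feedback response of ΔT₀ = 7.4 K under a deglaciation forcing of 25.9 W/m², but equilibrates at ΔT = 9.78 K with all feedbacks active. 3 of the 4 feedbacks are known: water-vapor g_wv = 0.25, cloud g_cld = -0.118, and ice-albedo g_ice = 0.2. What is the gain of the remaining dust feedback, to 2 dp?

-0.09

Amplification A = ΔT/ΔT₀ = 9.78/7.4 = 1.322.
Total gain g = 1 − 1/A = 1 − 1/1.322 = 0.2436.
Known gains sum to 0.25 − 0.118 + 0.2 = 0.332.
g_dust = 0.2436 − 0.332 = -0.09.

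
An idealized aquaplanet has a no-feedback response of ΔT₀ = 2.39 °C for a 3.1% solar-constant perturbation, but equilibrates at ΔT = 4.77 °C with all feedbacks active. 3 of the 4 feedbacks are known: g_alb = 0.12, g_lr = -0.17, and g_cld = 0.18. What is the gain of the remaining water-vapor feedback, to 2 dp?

Amplification A = ΔT/ΔT₀ = 4.77/2.39 = 1.996.
Total gain g = 1 − 1/A = 1 − 1/1.996 = 0.499.
Known gains sum to 0.12 − 0.17 + 0.18 = 0.13.
g_wv = 0.499 − 0.13 = 0.37.

0.37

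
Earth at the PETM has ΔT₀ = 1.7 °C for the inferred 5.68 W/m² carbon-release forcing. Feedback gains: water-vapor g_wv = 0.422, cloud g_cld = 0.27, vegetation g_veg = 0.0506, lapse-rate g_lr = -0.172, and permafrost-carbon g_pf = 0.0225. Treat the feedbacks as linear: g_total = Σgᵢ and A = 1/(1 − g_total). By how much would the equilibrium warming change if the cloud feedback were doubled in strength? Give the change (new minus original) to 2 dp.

8.24 °C

Original: g = 0.5931, ΔT = 1.7/(1−0.5931) = 4.1779 °C.
With doubled cloud: g' = 0.8631, ΔT' = 1.7/(1−0.8631) = 12.4178 °C.
Change = 12.4178 − 4.1779 = 8.24 °C.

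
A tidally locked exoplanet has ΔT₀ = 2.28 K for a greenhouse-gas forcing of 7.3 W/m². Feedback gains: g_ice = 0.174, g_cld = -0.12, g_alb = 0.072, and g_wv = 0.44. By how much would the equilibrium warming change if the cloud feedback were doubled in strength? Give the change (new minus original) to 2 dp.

Original: g = 0.566, ΔT = 2.28/(1−0.566) = 5.2535 K.
With doubled cloud: g' = 0.446, ΔT' = 2.28/(1−0.446) = 4.1155 K.
Change = 4.1155 − 5.2535 = -1.14 K.

-1.14 K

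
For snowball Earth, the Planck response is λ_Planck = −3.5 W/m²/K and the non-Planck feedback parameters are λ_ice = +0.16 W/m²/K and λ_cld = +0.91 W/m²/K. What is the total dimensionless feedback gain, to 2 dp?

0.31

Convert to gains: g_ice = 0.16/3.5 = 0.04571; g_cld = 0.91/3.5 = 0.26.
Total gain g = 0.30571.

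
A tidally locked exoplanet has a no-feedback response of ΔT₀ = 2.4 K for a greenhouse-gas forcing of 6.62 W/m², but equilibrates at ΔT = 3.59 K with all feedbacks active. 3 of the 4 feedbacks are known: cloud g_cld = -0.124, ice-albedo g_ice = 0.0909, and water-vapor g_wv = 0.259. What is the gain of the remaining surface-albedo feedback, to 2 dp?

0.11

Amplification A = ΔT/ΔT₀ = 3.59/2.4 = 1.496.
Total gain g = 1 − 1/A = 1 − 1/1.496 = 0.3316.
Known gains sum to -0.124 + 0.0909 + 0.259 = 0.2259.
g_alb = 0.3316 − 0.2259 = 0.11.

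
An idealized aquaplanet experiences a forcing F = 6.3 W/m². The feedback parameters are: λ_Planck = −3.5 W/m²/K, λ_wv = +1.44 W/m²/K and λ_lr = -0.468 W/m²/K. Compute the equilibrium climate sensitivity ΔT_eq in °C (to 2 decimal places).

Net feedback parameter λ = (−3.5) + (+1.44) + (-0.468) = -2.528 W/m²/K.
ΔT = −F/λ = −6.3/(-2.528) = 2.49 °C.

2.49 °C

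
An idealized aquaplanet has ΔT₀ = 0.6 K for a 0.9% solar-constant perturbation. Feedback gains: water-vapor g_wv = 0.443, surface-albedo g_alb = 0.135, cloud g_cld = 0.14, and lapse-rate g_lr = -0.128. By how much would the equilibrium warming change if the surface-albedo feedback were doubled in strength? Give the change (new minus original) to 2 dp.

0.72 K

Original: g = 0.59, ΔT = 0.6/(1−0.59) = 1.4634 K.
With doubled surface-albedo: g' = 0.725, ΔT' = 0.6/(1−0.725) = 2.1818 K.
Change = 2.1818 − 1.4634 = 0.72 K.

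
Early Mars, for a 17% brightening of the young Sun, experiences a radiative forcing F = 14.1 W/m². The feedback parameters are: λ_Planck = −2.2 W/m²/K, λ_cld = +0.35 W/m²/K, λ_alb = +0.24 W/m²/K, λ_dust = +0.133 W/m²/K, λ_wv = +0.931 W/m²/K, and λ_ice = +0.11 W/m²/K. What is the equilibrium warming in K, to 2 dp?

32.34 K

Net feedback parameter λ = (−2.2) + (+0.35) + (+0.24) + (+0.133) + (+0.931) + (+0.11) = -0.436 W/m²/K.
ΔT = −F/λ = −14.1/(-0.436) = 32.34 K.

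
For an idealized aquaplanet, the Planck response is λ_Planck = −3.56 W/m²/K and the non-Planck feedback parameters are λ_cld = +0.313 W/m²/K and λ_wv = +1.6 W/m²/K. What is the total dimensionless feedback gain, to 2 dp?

Convert to gains: g_cld = 0.313/3.56 = 0.08792; g_wv = 1.6/3.56 = 0.4494.
Total gain g = 0.53732.

0.54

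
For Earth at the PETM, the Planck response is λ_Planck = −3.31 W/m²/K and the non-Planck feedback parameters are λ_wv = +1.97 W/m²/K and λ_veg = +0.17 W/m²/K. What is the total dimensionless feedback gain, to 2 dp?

0.65

Convert to gains: g_wv = 1.97/3.31 = 0.5952; g_veg = 0.17/3.31 = 0.05136.
Total gain g = 0.64656.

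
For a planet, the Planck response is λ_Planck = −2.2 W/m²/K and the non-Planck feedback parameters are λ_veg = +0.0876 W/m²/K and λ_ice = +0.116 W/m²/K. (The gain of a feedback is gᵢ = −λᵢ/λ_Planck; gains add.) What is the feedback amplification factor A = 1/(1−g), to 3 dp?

1.102

Convert to gains: g_veg = 0.0876/2.2 = 0.03982; g_ice = 0.116/2.2 = 0.05273.
Total gain g = 0.09255.
A = 1/(1 − 0.09255) = 1.102.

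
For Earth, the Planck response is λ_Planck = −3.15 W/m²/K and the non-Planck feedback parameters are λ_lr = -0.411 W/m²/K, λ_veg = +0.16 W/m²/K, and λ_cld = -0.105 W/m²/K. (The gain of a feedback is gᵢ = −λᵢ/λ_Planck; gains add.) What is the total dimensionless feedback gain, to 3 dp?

Convert to gains: g_lr = -0.411/3.15 = -0.1305; g_veg = 0.16/3.15 = 0.05079; g_cld = -0.105/3.15 = -0.03333.
Total gain g = -0.11304.

-0.113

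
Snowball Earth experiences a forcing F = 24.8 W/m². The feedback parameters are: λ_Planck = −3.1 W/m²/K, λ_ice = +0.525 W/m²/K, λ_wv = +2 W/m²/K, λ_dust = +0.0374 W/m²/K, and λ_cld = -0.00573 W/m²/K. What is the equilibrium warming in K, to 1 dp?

Net feedback parameter λ = (−3.1) + (+0.525) + (+2) + (+0.0374) + (-0.00573) = -0.54333 W/m²/K.
ΔT = −F/λ = −24.8/(-0.54333) = 45.6 K.

45.6 K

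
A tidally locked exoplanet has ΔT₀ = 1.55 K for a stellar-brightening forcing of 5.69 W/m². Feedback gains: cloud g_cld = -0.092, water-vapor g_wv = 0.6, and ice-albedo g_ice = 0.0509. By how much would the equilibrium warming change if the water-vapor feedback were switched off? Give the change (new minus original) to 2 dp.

Original: g = 0.5589, ΔT = 1.55/(1−0.5589) = 3.5139 K.
Without water-vapor: g' = -0.0411, ΔT' = 1.55/(1+0.0411) = 1.4888 K.
Change = 1.4888 − 3.5139 = -2.03 K.

-2.03 K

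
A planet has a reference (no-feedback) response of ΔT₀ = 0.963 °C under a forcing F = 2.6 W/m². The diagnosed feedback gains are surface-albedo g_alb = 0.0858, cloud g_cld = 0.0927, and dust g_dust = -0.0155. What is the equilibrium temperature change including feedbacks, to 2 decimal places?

1.15 °C

Total gain g = 0.0858 + 0.0927 − 0.0155 = 0.163.
Amplification A = 1/(1 − 0.163) = 1.195.
ΔT = 0.963 × 1.195 = 1.15 °C.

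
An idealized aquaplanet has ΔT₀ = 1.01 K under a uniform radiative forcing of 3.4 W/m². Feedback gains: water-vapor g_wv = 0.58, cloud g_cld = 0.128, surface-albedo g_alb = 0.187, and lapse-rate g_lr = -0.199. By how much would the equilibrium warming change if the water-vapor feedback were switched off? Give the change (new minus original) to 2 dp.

Original: g = 0.696, ΔT = 1.01/(1−0.696) = 3.3224 K.
Without water-vapor: g' = 0.116, ΔT' = 1.01/(1−0.116) = 1.1425 K.
Change = 1.1425 − 3.3224 = -2.18 K.

-2.18 K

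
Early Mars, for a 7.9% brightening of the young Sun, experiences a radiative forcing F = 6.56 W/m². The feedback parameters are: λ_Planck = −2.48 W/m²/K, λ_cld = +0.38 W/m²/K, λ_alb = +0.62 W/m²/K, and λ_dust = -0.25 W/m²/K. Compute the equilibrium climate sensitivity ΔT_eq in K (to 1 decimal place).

3.8 K

Net feedback parameter λ = (−2.48) + (+0.38) + (+0.62) + (-0.25) = -1.73 W/m²/K.
ΔT = −F/λ = −6.56/(-1.73) = 3.8 K.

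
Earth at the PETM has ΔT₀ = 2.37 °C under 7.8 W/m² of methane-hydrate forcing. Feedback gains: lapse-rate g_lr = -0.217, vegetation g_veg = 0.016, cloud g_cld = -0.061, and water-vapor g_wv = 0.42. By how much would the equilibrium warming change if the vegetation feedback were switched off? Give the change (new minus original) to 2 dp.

-0.05 °C

Original: g = 0.158, ΔT = 2.37/(1−0.158) = 2.8147 °C.
Without vegetation: g' = 0.142, ΔT' = 2.37/(1−0.142) = 2.7622 °C.
Change = 2.7622 − 2.8147 = -0.05 °C.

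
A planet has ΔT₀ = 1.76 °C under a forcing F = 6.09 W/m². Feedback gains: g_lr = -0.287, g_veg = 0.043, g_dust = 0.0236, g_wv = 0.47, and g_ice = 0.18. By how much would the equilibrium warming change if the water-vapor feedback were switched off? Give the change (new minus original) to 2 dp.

-1.39 °C

Original: g = 0.4296, ΔT = 1.76/(1−0.4296) = 3.0856 °C.
Without water-vapor: g' = -0.0404, ΔT' = 1.76/(1+0.0404) = 1.6917 °C.
Change = 1.6917 − 3.0856 = -1.39 °C.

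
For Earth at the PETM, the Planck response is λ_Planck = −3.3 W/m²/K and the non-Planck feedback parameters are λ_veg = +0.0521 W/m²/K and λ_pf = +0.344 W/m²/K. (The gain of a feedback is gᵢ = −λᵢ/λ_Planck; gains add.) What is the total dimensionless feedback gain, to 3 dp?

Convert to gains: g_veg = 0.0521/3.3 = 0.01579; g_pf = 0.344/3.3 = 0.1042.
Total gain g = 0.11999.

0.120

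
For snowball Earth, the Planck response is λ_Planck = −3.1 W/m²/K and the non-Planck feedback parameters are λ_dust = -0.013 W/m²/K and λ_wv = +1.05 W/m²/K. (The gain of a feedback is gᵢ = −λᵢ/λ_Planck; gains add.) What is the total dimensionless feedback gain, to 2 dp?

Convert to gains: g_dust = -0.013/3.1 = -0.004194; g_wv = 1.05/3.1 = 0.3387.
Total gain g = 0.334506.

0.33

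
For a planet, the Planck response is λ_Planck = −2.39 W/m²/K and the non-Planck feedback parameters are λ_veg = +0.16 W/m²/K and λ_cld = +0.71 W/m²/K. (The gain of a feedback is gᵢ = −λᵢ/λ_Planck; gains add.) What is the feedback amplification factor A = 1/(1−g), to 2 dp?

Convert to gains: g_veg = 0.16/2.39 = 0.06695; g_cld = 0.71/2.39 = 0.2971.
Total gain g = 0.36405.
A = 1/(1 − 0.36405) = 1.57.

1.57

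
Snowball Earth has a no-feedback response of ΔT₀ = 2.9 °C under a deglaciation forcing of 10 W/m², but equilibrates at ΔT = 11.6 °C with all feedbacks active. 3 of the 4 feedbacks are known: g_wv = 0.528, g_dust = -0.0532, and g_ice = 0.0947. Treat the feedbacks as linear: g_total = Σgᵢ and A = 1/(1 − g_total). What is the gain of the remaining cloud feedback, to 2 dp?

0.18

Amplification A = ΔT/ΔT₀ = 11.6/2.9 = 4.
Total gain g = 1 − 1/A = 1 − 1/4 = 0.75.
Known gains sum to 0.528 − 0.0532 + 0.0947 = 0.5695.
g_cld = 0.75 − 0.5695 = 0.18.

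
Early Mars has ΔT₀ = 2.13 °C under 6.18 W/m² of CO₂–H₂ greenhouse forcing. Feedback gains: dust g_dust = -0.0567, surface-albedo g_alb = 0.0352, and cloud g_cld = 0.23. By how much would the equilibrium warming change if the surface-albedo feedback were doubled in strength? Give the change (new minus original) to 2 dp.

Original: g = 0.2085, ΔT = 2.13/(1−0.2085) = 2.6911 °C.
With doubled surface-albedo: g' = 0.2437, ΔT' = 2.13/(1−0.2437) = 2.8163 °C.
Change = 2.8163 − 2.6911 = 0.13 °C.

0.13 °C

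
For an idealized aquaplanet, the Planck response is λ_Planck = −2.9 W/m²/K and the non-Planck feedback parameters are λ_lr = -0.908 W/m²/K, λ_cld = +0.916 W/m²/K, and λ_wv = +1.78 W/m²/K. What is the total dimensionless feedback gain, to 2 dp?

Convert to gains: g_lr = -0.908/2.9 = -0.3131; g_cld = 0.916/2.9 = 0.3159; g_wv = 1.78/2.9 = 0.6138.
Total gain g = 0.6166.

0.62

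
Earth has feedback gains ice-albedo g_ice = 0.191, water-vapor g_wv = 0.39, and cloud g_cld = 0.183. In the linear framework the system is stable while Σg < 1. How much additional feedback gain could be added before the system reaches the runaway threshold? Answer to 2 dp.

0.24

Current total gain = 0.191 + 0.39 + 0.183 = 0.764.
Margin to runaway = 1 − 0.764 = 0.24.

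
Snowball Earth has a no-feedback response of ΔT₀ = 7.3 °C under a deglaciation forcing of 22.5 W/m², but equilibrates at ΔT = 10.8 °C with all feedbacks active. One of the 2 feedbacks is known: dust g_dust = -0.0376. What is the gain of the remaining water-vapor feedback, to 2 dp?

Amplification A = ΔT/ΔT₀ = 10.8/7.3 = 1.479.
Total gain g = 1 − 1/A = 1 − 1/1.479 = 0.3239.
The known gain is -0.0376.
g_wv = 0.3239 + 0.0376 = 0.36.

0.36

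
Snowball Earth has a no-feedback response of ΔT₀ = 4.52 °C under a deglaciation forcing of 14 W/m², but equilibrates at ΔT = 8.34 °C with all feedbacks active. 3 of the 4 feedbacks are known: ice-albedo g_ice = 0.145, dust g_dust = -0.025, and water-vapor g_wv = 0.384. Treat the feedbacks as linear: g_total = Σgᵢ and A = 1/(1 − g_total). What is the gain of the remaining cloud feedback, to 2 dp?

Amplification A = ΔT/ΔT₀ = 8.34/4.52 = 1.845.
Total gain g = 1 − 1/A = 1 − 1/1.845 = 0.458.
Known gains sum to 0.145 − 0.025 + 0.384 = 0.504.
g_cld = 0.458 − 0.504 = -0.05.

-0.05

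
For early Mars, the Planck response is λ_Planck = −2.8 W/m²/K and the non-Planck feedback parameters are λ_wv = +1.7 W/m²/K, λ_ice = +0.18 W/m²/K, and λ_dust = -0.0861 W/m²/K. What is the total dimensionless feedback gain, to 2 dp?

Convert to gains: g_wv = 1.7/2.8 = 0.6071; g_ice = 0.18/2.8 = 0.06429; g_dust = -0.0861/2.8 = -0.03075.
Total gain g = 0.64064.

0.64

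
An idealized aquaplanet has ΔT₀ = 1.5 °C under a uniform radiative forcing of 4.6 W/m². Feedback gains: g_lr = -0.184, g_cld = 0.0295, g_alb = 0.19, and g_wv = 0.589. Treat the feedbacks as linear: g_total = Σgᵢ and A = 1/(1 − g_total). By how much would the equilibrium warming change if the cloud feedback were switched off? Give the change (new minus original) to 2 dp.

Original: g = 0.6245, ΔT = 1.5/(1−0.6245) = 3.9947 °C.
Without cloud: g' = 0.595, ΔT' = 1.5/(1−0.595) = 3.7037 °C.
Change = 3.7037 − 3.9947 = -0.29 °C.

-0.29 °C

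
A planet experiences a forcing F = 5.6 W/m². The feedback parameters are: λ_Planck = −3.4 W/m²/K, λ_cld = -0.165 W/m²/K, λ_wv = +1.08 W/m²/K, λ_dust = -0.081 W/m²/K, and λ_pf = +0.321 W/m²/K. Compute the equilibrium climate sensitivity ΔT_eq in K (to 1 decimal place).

Net feedback parameter λ = (−3.4) + (-0.165) + (+1.08) + (-0.081) + (+0.321) = -2.245 W/m²/K.
ΔT = −F/λ = −5.6/(-2.245) = 2.5 K.

2.5 K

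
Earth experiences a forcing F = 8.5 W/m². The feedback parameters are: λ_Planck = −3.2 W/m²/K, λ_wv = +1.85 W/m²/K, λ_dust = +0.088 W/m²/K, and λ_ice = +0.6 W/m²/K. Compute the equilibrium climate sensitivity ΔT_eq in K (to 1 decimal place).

Net feedback parameter λ = (−3.2) + (+1.85) + (+0.088) + (+0.6) = -0.662 W/m²/K.
ΔT = −F/λ = −8.5/(-0.662) = 12.8 K.

12.8 K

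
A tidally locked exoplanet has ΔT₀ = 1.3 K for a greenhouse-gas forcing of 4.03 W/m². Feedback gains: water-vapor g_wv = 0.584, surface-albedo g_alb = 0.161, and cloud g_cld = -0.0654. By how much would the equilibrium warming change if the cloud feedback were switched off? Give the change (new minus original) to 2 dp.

Original: g = 0.6796, ΔT = 1.3/(1−0.6796) = 4.0574 K.
Without cloud: g' = 0.745, ΔT' = 1.3/(1−0.745) = 5.0980 K.
Change = 5.0980 − 4.0574 = 1.04 K.

1.04 K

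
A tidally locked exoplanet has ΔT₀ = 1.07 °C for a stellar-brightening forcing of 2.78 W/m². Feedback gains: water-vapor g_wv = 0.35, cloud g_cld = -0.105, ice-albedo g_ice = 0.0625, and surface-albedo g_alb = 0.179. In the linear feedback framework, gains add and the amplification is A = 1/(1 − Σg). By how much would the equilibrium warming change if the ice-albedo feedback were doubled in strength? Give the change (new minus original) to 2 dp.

Original: g = 0.4865, ΔT = 1.07/(1−0.4865) = 2.0837 °C.
With doubled ice-albedo: g' = 0.549, ΔT' = 1.07/(1−0.549) = 2.3725 °C.
Change = 2.3725 − 2.0837 = 0.29 °C.

0.29 °C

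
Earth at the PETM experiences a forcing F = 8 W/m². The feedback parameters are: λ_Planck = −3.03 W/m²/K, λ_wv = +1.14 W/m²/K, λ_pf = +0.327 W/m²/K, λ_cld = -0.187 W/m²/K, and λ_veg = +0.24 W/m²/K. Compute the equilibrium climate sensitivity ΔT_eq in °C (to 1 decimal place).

5.3 °C

Net feedback parameter λ = (−3.03) + (+1.14) + (+0.327) + (-0.187) + (+0.24) = -1.51 W/m²/K.
ΔT = −F/λ = −8/(-1.51) = 5.3 °C.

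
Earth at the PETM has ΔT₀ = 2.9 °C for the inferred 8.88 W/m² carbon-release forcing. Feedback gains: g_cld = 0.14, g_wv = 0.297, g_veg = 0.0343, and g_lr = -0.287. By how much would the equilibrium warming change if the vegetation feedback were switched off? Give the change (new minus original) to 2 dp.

Original: g = 0.1843, ΔT = 2.9/(1−0.1843) = 3.5552 °C.
Without vegetation: g' = 0.15, ΔT' = 2.9/(1−0.15) = 3.4118 °C.
Change = 3.4118 − 3.5552 = -0.14 °C.

-0.14 °C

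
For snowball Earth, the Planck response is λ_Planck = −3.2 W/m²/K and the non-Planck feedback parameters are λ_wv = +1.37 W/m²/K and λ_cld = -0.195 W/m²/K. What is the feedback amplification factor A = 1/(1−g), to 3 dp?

Convert to gains: g_wv = 1.37/3.2 = 0.4281; g_cld = -0.195/3.2 = -0.06094.
Total gain g = 0.36716.
A = 1/(1 − 0.36716) = 1.580.

1.580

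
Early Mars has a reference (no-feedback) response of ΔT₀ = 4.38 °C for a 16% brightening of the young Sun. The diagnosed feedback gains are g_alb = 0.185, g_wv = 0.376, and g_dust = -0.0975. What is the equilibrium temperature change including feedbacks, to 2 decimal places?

8.16 °C

Total gain g = 0.185 + 0.376 − 0.0975 = 0.4635.
Amplification A = 1/(1 − 0.4635) = 1.864.
ΔT = 4.38 × 1.864 = 8.16 °C.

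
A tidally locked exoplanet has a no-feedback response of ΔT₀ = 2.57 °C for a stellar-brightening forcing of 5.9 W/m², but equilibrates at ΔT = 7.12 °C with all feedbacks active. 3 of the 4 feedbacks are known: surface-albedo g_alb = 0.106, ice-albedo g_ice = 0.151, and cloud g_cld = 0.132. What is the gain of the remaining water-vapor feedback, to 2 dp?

0.25

Amplification A = ΔT/ΔT₀ = 7.12/2.57 = 2.77.
Total gain g = 1 − 1/A = 1 − 1/2.77 = 0.639.
Known gains sum to 0.106 + 0.151 + 0.132 = 0.389.
g_wv = 0.639 − 0.389 = 0.25.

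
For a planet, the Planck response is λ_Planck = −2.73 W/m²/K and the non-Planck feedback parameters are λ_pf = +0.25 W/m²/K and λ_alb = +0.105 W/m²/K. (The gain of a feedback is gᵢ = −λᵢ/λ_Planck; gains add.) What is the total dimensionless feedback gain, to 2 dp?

0.13

Convert to gains: g_pf = 0.25/2.73 = 0.09158; g_alb = 0.105/2.73 = 0.03846.
Total gain g = 0.13004.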